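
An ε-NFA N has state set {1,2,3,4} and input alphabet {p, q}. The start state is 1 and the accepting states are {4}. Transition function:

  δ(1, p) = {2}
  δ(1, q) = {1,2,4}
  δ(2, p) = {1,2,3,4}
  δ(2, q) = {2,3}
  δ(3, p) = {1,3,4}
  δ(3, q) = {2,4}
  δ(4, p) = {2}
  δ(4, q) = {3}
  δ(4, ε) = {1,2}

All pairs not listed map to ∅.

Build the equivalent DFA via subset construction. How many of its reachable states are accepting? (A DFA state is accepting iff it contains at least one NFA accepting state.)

Start state of the DFA: {1} (ε-closure of the NFA start).
{1} --p--> {2}  [new]
{1} --q--> {1,2,4}  [new]
{2} --p--> {1,2,3,4}  [new]
{2} --q--> {2,3}  [new]
{1,2,4} --p--> {1,2,3,4}  [seen]
{1,2,4} --q--> {1,2,3,4}  [seen]
{1,2,3,4} --p--> {1,2,3,4}  [seen]
{1,2,3,4} --q--> {1,2,3,4}  [seen]
{2,3} --p--> {1,2,3,4}  [seen]
{2,3} --q--> {1,2,3,4}  [seen]
Reachable DFA states: {1}, {2}, {1,2,4}, {1,2,3,4}, {2,3}.
Accepting DFA states (contain an NFA accepting state): {1,2,4}, {1,2,3,4}.

2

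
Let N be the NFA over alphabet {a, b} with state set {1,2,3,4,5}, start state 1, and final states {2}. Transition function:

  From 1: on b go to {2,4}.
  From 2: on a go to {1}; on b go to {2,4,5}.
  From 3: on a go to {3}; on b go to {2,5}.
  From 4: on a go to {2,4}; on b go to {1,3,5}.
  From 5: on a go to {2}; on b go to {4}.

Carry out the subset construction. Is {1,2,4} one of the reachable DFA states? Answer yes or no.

Start state of the DFA: {1}.
{1} --a--> ∅  [new]
{1} --b--> {2,4}  [new]
∅ --a--> ∅  [seen]
∅ --b--> ∅  [seen]
{2,4} --a--> {1,2,4}  [new]
{2,4} --b--> {1,2,3,4,5}  [new]
{1,2,4} --a--> {1,2,4}  [seen]
{1,2,4} --b--> {1,2,3,4,5}  [seen]
{1,2,3,4,5} --a--> {1,2,3,4}  [new]
{1,2,3,4,5} --b--> {1,2,3,4,5}  [seen]
{1,2,3,4} --a--> {1,2,3,4}  [seen]
{1,2,3,4} --b--> {1,2,3,4,5}  [seen]
Reachable DFA states: {1}, ∅, {2,4}, {1,2,4}, {1,2,3,4,5}, {1,2,3,4}.
{1,2,4} is among them.

yes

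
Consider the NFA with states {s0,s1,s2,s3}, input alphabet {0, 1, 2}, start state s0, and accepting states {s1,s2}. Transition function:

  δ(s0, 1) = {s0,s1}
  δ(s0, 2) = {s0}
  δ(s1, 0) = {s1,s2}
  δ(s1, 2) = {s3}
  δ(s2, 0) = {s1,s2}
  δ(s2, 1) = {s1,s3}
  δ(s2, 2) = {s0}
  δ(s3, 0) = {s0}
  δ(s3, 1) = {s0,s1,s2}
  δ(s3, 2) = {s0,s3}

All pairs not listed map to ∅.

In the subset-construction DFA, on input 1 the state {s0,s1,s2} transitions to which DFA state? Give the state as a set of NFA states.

δ(s0,1) = {s0,s1}; δ(s1,1) = ∅; δ(s2,1) = {s1,s3}.
Union: {s0,s1,s3}.

{s0,s1,s3}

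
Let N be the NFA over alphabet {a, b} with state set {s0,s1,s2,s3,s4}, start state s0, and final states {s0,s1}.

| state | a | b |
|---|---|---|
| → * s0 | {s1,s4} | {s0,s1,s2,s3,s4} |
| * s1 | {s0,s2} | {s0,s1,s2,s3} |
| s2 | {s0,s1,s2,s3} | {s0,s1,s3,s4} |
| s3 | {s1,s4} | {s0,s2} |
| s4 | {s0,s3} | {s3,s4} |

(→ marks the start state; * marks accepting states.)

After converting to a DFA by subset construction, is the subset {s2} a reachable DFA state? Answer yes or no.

no

Start state of the DFA: {s0}.
{s0} --a--> {s1,s4}  [new]
{s0} --b--> {s0,s1,s2,s3,s4}  [new]
{s1,s4} --a--> {s0,s2,s3}  [new]
{s1,s4} --b--> {s0,s1,s2,s3,s4}  [seen]
{s0,s1,s2,s3,s4} --a--> {s0,s1,s2,s3,s4}  [seen]
{s0,s1,s2,s3,s4} --b--> {s0,s1,s2,s3,s4}  [seen]
{s0,s2,s3} --a--> {s0,s1,s2,s3,s4}  [seen]
{s0,s2,s3} --b--> {s0,s1,s2,s3,s4}  [seen]
Reachable DFA states: {s0}, {s1,s4}, {s0,s1,s2,s3,s4}, {s0,s2,s3}.
{s2} is not among them.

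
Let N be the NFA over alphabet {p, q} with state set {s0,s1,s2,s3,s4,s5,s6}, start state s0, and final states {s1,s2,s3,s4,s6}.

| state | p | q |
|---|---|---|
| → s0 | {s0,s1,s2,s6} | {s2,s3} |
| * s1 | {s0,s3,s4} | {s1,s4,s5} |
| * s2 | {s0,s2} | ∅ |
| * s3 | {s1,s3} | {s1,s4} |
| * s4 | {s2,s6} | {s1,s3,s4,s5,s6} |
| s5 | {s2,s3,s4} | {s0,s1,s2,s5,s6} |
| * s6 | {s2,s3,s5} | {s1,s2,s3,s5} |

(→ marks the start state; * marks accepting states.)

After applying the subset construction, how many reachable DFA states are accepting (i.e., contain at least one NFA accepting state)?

11

Start state of the DFA: {s0}.
{s0} --p--> {s0,s1,s2,s6}  [new]
{s0} --q--> {s2,s3}  [new]
{s0,s1,s2,s6} --p--> {s0,s1,s2,s3,s4,s5,s6}  [new]
{s0,s1,s2,s6} --q--> {s1,s2,s3,s4,s5}  [new]
{s2,s3} --p--> {s0,s1,s2,s3}  [new]
{s2,s3} --q--> {s1,s4}  [new]
{s0,s1,s2,s3,s4,s5,s6} --p--> {s0,s1,s2,s3,s4,s5,s6}  [seen]
{s0,s1,s2,s3,s4,s5,s6} --q--> {s0,s1,s2,s3,s4,s5,s6}  [seen]
{s1,s2,s3,s4,s5} --p--> {s0,s1,s2,s3,s4,s6}  [new]
{s1,s2,s3,s4,s5} --q--> {s0,s1,s2,s3,s4,s5,s6}  [seen]
{s0,s1,s2,s3} --p--> {s0,s1,s2,s3,s4,s6}  [seen]
{s0,s1,s2,s3} --q--> {s1,s2,s3,s4,s5}  [seen]
{s1,s4} --p--> {s0,s2,s3,s4,s6}  [new]
{s1,s4} --q--> {s1,s3,s4,s5,s6}  [new]
{s0,s1,s2,s3,s4,s6} --p--> {s0,s1,s2,s3,s4,s5,s6}  [seen]
{s0,s1,s2,s3,s4,s6} --q--> {s1,s2,s3,s4,s5,s6}  [new]
{s0,s2,s3,s4,s6} --p--> {s0,s1,s2,s3,s5,s6}  [new]
{s0,s2,s3,s4,s6} --q--> {s1,s2,s3,s4,s5,s6}  [seen]
{s1,s3,s4,s5,s6} --p--> {s0,s1,s2,s3,s4,s5,s6}  [seen]
{s1,s3,s4,s5,s6} --q--> {s0,s1,s2,s3,s4,s5,s6}  [seen]
{s1,s2,s3,s4,s5,s6} --p--> {s0,s1,s2,s3,s4,s5,s6}  [seen]
{s1,s2,s3,s4,s5,s6} --q--> {s0,s1,s2,s3,s4,s5,s6}  [seen]
{s0,s1,s2,s3,s5,s6} --p--> {s0,s1,s2,s3,s4,s5,s6}  [seen]
{s0,s1,s2,s3,s5,s6} --q--> {s0,s1,s2,s3,s4,s5,s6}  [seen]
Reachable DFA states: {s0}, {s0,s1,s2,s6}, {s2,s3}, {s0,s1,s2,s3,s4,s5,s6}, {s1,s2,s3,s4,s5}, {s0,s1,s2,s3}, {s1,s4}, {s0,s1,s2,s3,s4,s6}, {s0,s2,s3,s4,s6}, {s1,s3,s4,s5,s6}, {s1,s2,s3,s4,s5,s6}, {s0,s1,s2,s3,s5,s6}.
Accepting DFA states (contain an NFA accepting state): {s0,s1,s2,s6}, {s2,s3}, {s0,s1,s2,s3,s4,s5,s6}, {s1,s2,s3,s4,s5}, {s0,s1,s2,s3}, {s1,s4}, {s0,s1,s2,s3,s4,s6}, {s0,s2,s3,s4,s6}, {s1,s3,s4,s5,s6}, {s1,s2,s3,s4,s5,s6}, {s0,s1,s2,s3,s5,s6}.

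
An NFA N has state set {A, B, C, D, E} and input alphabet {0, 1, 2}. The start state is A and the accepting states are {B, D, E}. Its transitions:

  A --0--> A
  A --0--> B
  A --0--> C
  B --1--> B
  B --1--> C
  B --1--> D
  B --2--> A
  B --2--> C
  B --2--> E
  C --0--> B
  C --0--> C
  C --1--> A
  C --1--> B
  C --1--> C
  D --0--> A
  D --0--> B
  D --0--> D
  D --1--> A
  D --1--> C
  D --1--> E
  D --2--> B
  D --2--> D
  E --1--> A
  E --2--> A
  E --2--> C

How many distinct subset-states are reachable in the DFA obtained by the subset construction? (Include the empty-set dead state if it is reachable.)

7

Start state of the DFA: {A}.
{A} --0--> {A, B, C}  [new]
{A} --1--> ∅  [new]
{A} --2--> ∅  [seen]
{A, B, C} --0--> {A, B, C}  [seen]
{A, B, C} --1--> {A, B, C, D}  [new]
{A, B, C} --2--> {A, C, E}  [new]
∅ --0--> ∅  [seen]
∅ --1--> ∅  [seen]
∅ --2--> ∅  [seen]
{A, B, C, D} --0--> {A, B, C, D}  [seen]
{A, B, C, D} --1--> {A, B, C, D, E}  [new]
{A, B, C, D} --2--> {A, B, C, D, E}  [seen]
{A, C, E} --0--> {A, B, C}  [seen]
{A, C, E} --1--> {A, B, C}  [seen]
{A, C, E} --2--> {A, C}  [new]
{A, B, C, D, E} --0--> {A, B, C, D}  [seen]
{A, B, C, D, E} --1--> {A, B, C, D, E}  [seen]
{A, B, C, D, E} --2--> {A, B, C, D, E}  [seen]
{A, C} --0--> {A, B, C}  [seen]
{A, C} --1--> {A, B, C}  [seen]
{A, C} --2--> ∅  [seen]
Reachable DFA states: {A}, {A, B, C}, ∅, {A, B, C, D}, {A, C, E}, {A, B, C, D, E}, {A, C}.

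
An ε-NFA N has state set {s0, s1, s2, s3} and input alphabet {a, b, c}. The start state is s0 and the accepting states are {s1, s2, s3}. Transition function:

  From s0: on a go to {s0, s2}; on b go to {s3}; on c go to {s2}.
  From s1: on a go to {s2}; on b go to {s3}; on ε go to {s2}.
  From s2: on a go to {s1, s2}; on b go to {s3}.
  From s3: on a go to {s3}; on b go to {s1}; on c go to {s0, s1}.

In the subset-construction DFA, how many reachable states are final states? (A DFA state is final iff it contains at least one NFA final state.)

5

Start state of the DFA: {s0} (ε-closure of the NFA start).
{s0} --a--> {s0, s2}  [new]
{s0} --b--> {s3}  [new]
{s0} --c--> {s2}  [new]
{s0, s2} --a--> {s0, s1, s2}  [new]
{s0, s2} --b--> {s3}  [seen]
{s0, s2} --c--> {s2}  [seen]
{s3} --a--> {s3}  [seen]
{s3} --b--> {s1, s2}  [new]
{s3} --c--> {s0, s1, s2}  [seen]
{s2} --a--> {s1, s2}  [seen]
{s2} --b--> {s3}  [seen]
{s2} --c--> ∅  [new]
{s0, s1, s2} --a--> {s0, s1, s2}  [seen]
{s0, s1, s2} --b--> {s3}  [seen]
{s0, s1, s2} --c--> {s2}  [seen]
{s1, s2} --a--> {s1, s2}  [seen]
{s1, s2} --b--> {s3}  [seen]
{s1, s2} --c--> ∅  [seen]
∅ --a--> ∅  [seen]
∅ --b--> ∅  [seen]
∅ --c--> ∅  [seen]
Reachable DFA states: {s0}, {s0, s2}, {s3}, {s2}, {s0, s1, s2}, {s1, s2}, ∅.
Accepting DFA states (contain an NFA accepting state): {s0, s2}, {s3}, {s2}, {s0, s1, s2}, {s1, s2}.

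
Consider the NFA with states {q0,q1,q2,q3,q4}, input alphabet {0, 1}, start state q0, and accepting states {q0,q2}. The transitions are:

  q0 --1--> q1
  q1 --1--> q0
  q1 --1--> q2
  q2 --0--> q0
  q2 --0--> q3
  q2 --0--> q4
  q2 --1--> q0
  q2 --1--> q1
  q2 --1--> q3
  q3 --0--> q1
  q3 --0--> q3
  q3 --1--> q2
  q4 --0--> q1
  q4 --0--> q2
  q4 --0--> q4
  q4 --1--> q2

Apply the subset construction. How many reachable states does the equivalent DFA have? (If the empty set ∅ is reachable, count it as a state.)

13

Start state of the DFA: {q0}.
{q0} --0--> ∅  [new]
{q0} --1--> {q1}  [new]
∅ --0--> ∅  [seen]
∅ --1--> ∅  [seen]
{q1} --0--> ∅  [seen]
{q1} --1--> {q0,q2}  [new]
{q0,q2} --0--> {q0,q3,q4}  [new]
{q0,q2} --1--> {q0,q1,q3}  [new]
{q0,q3,q4} --0--> {q1,q2,q3,q4}  [new]
{q0,q3,q4} --1--> {q1,q2}  [new]
{q0,q1,q3} --0--> {q1,q3}  [new]
{q0,q1,q3} --1--> {q0,q1,q2}  [new]
{q1,q2,q3,q4} --0--> {q0,q1,q2,q3,q4}  [new]
{q1,q2,q3,q4} --1--> {q0,q1,q2,q3}  [new]
{q1,q2} --0--> {q0,q3,q4}  [seen]
{q1,q2} --1--> {q0,q1,q2,q3}  [seen]
{q1,q3} --0--> {q1,q3}  [seen]
{q1,q3} --1--> {q0,q2}  [seen]
{q0,q1,q2} --0--> {q0,q3,q4}  [seen]
{q0,q1,q2} --1--> {q0,q1,q2,q3}  [seen]
{q0,q1,q2,q3,q4} --0--> {q0,q1,q2,q3,q4}  [seen]
{q0,q1,q2,q3,q4} --1--> {q0,q1,q2,q3}  [seen]
{q0,q1,q2,q3} --0--> {q0,q1,q3,q4}  [new]
{q0,q1,q2,q3} --1--> {q0,q1,q2,q3}  [seen]
{q0,q1,q3,q4} --0--> {q1,q2,q3,q4}  [seen]
{q0,q1,q3,q4} --1--> {q0,q1,q2}  [seen]
Reachable DFA states: {q0}, ∅, {q1}, {q0,q2}, {q0,q3,q4}, {q0,q1,q3}, {q1,q2,q3,q4}, {q1,q2}, {q1,q3}, {q0,q1,q2}, {q0,q1,q2,q3,q4}, {q0,q1,q2,q3}, {q0,q1,q3,q4}.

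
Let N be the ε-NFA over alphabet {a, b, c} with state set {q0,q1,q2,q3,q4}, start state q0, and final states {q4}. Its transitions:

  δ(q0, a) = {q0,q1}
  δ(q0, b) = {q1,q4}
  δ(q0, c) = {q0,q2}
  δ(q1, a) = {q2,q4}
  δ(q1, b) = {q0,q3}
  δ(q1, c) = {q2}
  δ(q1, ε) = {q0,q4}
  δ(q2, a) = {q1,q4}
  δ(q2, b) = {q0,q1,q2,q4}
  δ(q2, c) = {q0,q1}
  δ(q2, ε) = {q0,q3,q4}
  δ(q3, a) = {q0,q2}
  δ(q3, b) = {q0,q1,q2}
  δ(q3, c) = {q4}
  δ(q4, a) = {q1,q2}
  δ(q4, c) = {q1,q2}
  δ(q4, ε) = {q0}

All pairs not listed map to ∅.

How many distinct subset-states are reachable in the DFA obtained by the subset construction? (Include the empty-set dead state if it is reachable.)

Start state of the DFA: {q0} (ε-closure of the NFA start).
{q0} --a--> {q0,q1,q4}  [new]
{q0} --b--> {q0,q1,q4}  [seen]
{q0} --c--> {q0,q2,q3,q4}  [new]
{q0,q1,q4} --a--> {q0,q1,q2,q3,q4}  [new]
{q0,q1,q4} --b--> {q0,q1,q3,q4}  [new]
{q0,q1,q4} --c--> {q0,q1,q2,q3,q4}  [seen]
{q0,q2,q3,q4} --a--> {q0,q1,q2,q3,q4}  [seen]
{q0,q2,q3,q4} --b--> {q0,q1,q2,q3,q4}  [seen]
{q0,q2,q3,q4} --c--> {q0,q1,q2,q3,q4}  [seen]
{q0,q1,q2,q3,q4} --a--> {q0,q1,q2,q3,q4}  [seen]
{q0,q1,q2,q3,q4} --b--> {q0,q1,q2,q3,q4}  [seen]
{q0,q1,q2,q3,q4} --c--> {q0,q1,q2,q3,q4}  [seen]
{q0,q1,q3,q4} --a--> {q0,q1,q2,q3,q4}  [seen]
{q0,q1,q3,q4} --b--> {q0,q1,q2,q3,q4}  [seen]
{q0,q1,q3,q4} --c--> {q0,q1,q2,q3,q4}  [seen]
Reachable DFA states: {q0}, {q0,q1,q4}, {q0,q2,q3,q4}, {q0,q1,q2,q3,q4}, {q0,q1,q3,q4}.

5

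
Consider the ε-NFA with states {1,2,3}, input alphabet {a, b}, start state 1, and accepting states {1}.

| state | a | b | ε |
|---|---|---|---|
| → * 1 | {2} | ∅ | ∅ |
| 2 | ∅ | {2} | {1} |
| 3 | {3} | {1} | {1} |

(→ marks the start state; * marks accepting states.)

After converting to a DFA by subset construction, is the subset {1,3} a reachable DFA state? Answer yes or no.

no

Start state of the DFA: {1} (ε-closure of the NFA start).
{1} --a--> {1,2}  [new]
{1} --b--> ∅  [new]
{1,2} --a--> {1,2}  [seen]
{1,2} --b--> {1,2}  [seen]
∅ --a--> ∅  [seen]
∅ --b--> ∅  [seen]
Reachable DFA states: {1}, {1,2}, ∅.
{1,3} is not among them.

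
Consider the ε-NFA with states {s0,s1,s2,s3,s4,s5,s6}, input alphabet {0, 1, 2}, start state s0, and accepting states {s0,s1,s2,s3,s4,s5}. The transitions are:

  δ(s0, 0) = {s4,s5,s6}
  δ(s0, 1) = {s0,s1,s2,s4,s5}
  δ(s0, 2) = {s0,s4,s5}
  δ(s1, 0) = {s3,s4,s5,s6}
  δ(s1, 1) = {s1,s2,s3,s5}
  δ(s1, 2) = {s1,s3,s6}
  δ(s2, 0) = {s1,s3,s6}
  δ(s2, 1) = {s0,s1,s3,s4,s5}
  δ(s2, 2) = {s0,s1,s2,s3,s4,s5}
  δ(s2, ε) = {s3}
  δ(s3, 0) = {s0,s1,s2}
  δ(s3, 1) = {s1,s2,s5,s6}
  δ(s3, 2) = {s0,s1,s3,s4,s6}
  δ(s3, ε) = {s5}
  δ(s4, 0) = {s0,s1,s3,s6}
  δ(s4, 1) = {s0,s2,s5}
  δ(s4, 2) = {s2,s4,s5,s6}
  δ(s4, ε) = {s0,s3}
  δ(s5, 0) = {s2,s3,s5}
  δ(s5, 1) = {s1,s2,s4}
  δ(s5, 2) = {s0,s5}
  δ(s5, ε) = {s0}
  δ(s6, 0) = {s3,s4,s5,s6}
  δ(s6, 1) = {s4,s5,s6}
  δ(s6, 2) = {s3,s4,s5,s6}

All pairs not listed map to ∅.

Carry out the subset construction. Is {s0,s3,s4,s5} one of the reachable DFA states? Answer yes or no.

Start state of the DFA: {s0} (ε-closure of the NFA start).
{s0} --0--> {s0,s3,s4,s5,s6}  [new]
{s0} --1--> {s0,s1,s2,s3,s4,s5}  [new]
{s0} --2--> {s0,s3,s4,s5}  [new]
{s0,s3,s4,s5,s6} --0--> {s0,s1,s2,s3,s4,s5,s6}  [new]
{s0,s3,s4,s5,s6} --1--> {s0,s1,s2,s3,s4,s5,s6}  [seen]
{s0,s3,s4,s5,s6} --2--> {s0,s1,s2,s3,s4,s5,s6}  [seen]
{s0,s1,s2,s3,s4,s5} --0--> {s0,s1,s2,s3,s4,s5,s6}  [seen]
{s0,s1,s2,s3,s4,s5} --1--> {s0,s1,s2,s3,s4,s5,s6}  [seen]
{s0,s1,s2,s3,s4,s5} --2--> {s0,s1,s2,s3,s4,s5,s6}  [seen]
{s0,s3,s4,s5} --0--> {s0,s1,s2,s3,s4,s5,s6}  [seen]
{s0,s3,s4,s5} --1--> {s0,s1,s2,s3,s4,s5,s6}  [seen]
{s0,s3,s4,s5} --2--> {s0,s1,s2,s3,s4,s5,s6}  [seen]
{s0,s1,s2,s3,s4,s5,s6} --0--> {s0,s1,s2,s3,s4,s5,s6}  [seen]
{s0,s1,s2,s3,s4,s5,s6} --1--> {s0,s1,s2,s3,s4,s5,s6}  [seen]
{s0,s1,s2,s3,s4,s5,s6} --2--> {s0,s1,s2,s3,s4,s5,s6}  [seen]
Reachable DFA states: {s0}, {s0,s3,s4,s5,s6}, {s0,s1,s2,s3,s4,s5}, {s0,s3,s4,s5}, {s0,s1,s2,s3,s4,s5,s6}.
{s0,s3,s4,s5} is among them.

yes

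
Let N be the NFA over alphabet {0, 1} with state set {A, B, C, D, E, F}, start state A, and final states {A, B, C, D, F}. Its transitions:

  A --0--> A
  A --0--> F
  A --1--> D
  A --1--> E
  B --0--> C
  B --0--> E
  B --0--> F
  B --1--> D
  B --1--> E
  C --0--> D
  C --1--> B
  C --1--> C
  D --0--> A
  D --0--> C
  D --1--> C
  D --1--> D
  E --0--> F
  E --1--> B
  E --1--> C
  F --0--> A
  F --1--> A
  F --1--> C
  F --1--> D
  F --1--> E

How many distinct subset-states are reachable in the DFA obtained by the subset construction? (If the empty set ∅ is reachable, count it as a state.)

Start state of the DFA: {A}.
{A} --0--> {A, F}  [new]
{A} --1--> {D, E}  [new]
{A, F} --0--> {A, F}  [seen]
{A, F} --1--> {A, C, D, E}  [new]
{D, E} --0--> {A, C, F}  [new]
{D, E} --1--> {B, C, D}  [new]
{A, C, D, E} --0--> {A, C, D, F}  [new]
{A, C, D, E} --1--> {B, C, D, E}  [new]
{A, C, F} --0--> {A, D, F}  [new]
{A, C, F} --1--> {A, B, C, D, E}  [new]
{B, C, D} --0--> {A, C, D, E, F}  [new]
{B, C, D} --1--> {B, C, D, E}  [seen]
{A, C, D, F} --0--> {A, C, D, F}  [seen]
{A, C, D, F} --1--> {A, B, C, D, E}  [seen]
{B, C, D, E} --0--> {A, C, D, E, F}  [seen]
{B, C, D, E} --1--> {B, C, D, E}  [seen]
{A, D, F} --0--> {A, C, F}  [seen]
{A, D, F} --1--> {A, C, D, E}  [seen]
{A, B, C, D, E} --0--> {A, C, D, E, F}  [seen]
{A, B, C, D, E} --1--> {B, C, D, E}  [seen]
{A, C, D, E, F} --0--> {A, C, D, F}  [seen]
{A, C, D, E, F} --1--> {A, B, C, D, E}  [seen]
Reachable DFA states: {A}, {A, F}, {D, E}, {A, C, D, E}, {A, C, F}, {B, C, D}, {A, C, D, F}, {B, C, D, E}, {A, D, F}, {A, B, C, D, E}, {A, C, D, E, F}.

11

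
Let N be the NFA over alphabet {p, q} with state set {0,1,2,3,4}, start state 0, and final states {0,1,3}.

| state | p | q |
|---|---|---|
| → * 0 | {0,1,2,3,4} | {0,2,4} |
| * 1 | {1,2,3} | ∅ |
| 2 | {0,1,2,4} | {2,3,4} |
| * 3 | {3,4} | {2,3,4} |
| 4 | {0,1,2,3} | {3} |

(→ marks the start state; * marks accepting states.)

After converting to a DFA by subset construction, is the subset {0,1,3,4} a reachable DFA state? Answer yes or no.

Start state of the DFA: {0}.
{0} --p--> {0,1,2,3,4}  [new]
{0} --q--> {0,2,4}  [new]
{0,1,2,3,4} --p--> {0,1,2,3,4}  [seen]
{0,1,2,3,4} --q--> {0,2,3,4}  [new]
{0,2,4} --p--> {0,1,2,3,4}  [seen]
{0,2,4} --q--> {0,2,3,4}  [seen]
{0,2,3,4} --p--> {0,1,2,3,4}  [seen]
{0,2,3,4} --q--> {0,2,3,4}  [seen]
Reachable DFA states: {0}, {0,1,2,3,4}, {0,2,4}, {0,2,3,4}.
{0,1,3,4} is not among them.

no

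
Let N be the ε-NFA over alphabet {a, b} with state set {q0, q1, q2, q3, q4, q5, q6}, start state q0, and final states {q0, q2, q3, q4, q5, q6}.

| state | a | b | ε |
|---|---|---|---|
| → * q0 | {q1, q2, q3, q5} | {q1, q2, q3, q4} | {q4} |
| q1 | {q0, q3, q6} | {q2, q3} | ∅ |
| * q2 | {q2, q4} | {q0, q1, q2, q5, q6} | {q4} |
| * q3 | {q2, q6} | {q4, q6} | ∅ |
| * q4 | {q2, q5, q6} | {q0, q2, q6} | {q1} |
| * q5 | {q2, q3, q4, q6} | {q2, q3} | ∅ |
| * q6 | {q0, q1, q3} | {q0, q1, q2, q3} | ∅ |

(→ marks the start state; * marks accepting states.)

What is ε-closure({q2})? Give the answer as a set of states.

{q1, q2, q4}

Begin with {q2}.
q2 →ε {q4}; add q4.
q4 →ε {q1}; add q1.
ε-closure = {q1, q2, q4}.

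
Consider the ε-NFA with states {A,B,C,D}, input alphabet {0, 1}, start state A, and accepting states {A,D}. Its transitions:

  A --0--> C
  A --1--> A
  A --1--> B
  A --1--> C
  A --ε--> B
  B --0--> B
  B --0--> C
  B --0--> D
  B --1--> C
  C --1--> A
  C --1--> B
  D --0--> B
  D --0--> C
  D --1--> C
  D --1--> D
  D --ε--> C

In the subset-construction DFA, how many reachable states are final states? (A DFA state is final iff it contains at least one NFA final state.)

4

Start state of the DFA: {A,B} (ε-closure of the NFA start).
{A,B} --0--> {B,C,D}  [new]
{A,B} --1--> {A,B,C}  [new]
{B,C,D} --0--> {B,C,D}  [seen]
{B,C,D} --1--> {A,B,C,D}  [new]
{A,B,C} --0--> {B,C,D}  [seen]
{A,B,C} --1--> {A,B,C}  [seen]
{A,B,C,D} --0--> {B,C,D}  [seen]
{A,B,C,D} --1--> {A,B,C,D}  [seen]
Reachable DFA states: {A,B}, {B,C,D}, {A,B,C}, {A,B,C,D}.
Accepting DFA states (contain an NFA accepting state): {A,B}, {B,C,D}, {A,B,C}, {A,B,C,D}.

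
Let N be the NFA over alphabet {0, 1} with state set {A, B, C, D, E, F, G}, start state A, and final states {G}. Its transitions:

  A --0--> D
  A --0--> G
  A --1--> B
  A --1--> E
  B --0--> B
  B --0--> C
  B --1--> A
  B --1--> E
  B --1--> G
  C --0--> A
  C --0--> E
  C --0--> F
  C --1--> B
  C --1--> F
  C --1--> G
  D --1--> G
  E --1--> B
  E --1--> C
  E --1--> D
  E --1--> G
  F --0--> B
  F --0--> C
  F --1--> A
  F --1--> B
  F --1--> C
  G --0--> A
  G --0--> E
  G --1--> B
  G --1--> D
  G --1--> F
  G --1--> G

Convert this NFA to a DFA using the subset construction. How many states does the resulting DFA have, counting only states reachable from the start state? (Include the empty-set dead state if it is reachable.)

12

Start state of the DFA: {A}.
{A} --0--> {D, G}  [new]
{A} --1--> {B, E}  [new]
{D, G} --0--> {A, E}  [new]
{D, G} --1--> {B, D, F, G}  [new]
{B, E} --0--> {B, C}  [new]
{B, E} --1--> {A, B, C, D, E, G}  [new]
{A, E} --0--> {D, G}  [seen]
{A, E} --1--> {B, C, D, E, G}  [new]
{B, D, F, G} --0--> {A, B, C, E}  [new]
{B, D, F, G} --1--> {A, B, C, D, E, F, G}  [new]
{B, C} --0--> {A, B, C, E, F}  [new]
{B, C} --1--> {A, B, E, F, G}  [new]
{A, B, C, D, E, G} --0--> {A, B, C, D, E, F, G}  [seen]
{A, B, C, D, E, G} --1--> {A, B, C, D, E, F, G}  [seen]
{B, C, D, E, G} --0--> {A, B, C, E, F}  [seen]
{B, C, D, E, G} --1--> {A, B, C, D, E, F, G}  [seen]
{A, B, C, E} --0--> {A, B, C, D, E, F, G}  [seen]
{A, B, C, E} --1--> {A, B, C, D, E, F, G}  [seen]
{A, B, C, D, E, F, G} --0--> {A, B, C, D, E, F, G}  [seen]
{A, B, C, D, E, F, G} --1--> {A, B, C, D, E, F, G}  [seen]
{A, B, C, E, F} --0--> {A, B, C, D, E, F, G}  [seen]
{A, B, C, E, F} --1--> {A, B, C, D, E, F, G}  [seen]
{A, B, E, F, G} --0--> {A, B, C, D, E, G}  [seen]
{A, B, E, F, G} --1--> {A, B, C, D, E, F, G}  [seen]
Reachable DFA states: {A}, {D, G}, {B, E}, {A, E}, {B, D, F, G}, {B, C}, {A, B, C, D, E, G}, {B, C, D, E, G}, {A, B, C, E}, {A, B, C, D, E, F, G}, {A, B, C, E, F}, {A, B, E, F, G}.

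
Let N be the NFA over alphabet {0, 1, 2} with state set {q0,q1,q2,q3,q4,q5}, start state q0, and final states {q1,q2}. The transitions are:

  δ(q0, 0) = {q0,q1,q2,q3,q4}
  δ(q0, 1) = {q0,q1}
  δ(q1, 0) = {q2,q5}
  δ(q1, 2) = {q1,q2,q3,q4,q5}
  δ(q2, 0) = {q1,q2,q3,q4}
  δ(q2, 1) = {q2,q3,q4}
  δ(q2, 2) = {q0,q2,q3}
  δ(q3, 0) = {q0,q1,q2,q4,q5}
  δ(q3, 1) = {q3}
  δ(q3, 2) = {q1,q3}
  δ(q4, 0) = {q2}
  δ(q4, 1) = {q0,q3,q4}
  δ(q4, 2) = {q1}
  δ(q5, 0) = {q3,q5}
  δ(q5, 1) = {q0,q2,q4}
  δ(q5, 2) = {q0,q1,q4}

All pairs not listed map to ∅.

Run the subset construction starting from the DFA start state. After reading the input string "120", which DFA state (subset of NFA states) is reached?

Start: {q0}.
δ(q0,1) = {q0,q1}.
Union: {q0,q1}.
After 1: {q0,q1}.
δ(q0,2) = ∅; δ(q1,2) = {q1,q2,q3,q4,q5}.
Union: {q1,q2,q3,q4,q5}.
After 2: {q1,q2,q3,q4,q5}.
δ(q1,0) = {q2,q5}; δ(q2,0) = {q1,q2,q3,q4}; δ(q3,0) = {q0,q1,q2,q4,q5}; δ(q4,0) = {q2}; δ(q5,0) = {q3,q5}.
Union: {q0,q1,q2,q3,q4,q5}.
After 0: {q0,q1,q2,q3,q4,q5}.

{q0,q1,q2,q3,q4,q5}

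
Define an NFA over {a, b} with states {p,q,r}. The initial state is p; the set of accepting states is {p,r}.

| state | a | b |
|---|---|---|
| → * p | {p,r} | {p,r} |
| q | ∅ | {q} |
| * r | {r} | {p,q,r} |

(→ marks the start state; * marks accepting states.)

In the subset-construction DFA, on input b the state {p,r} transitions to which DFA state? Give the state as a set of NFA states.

δ(p,b) = {p,r}; δ(r,b) = {p,q,r}.
Union: {p,q,r}.

{p,q,r}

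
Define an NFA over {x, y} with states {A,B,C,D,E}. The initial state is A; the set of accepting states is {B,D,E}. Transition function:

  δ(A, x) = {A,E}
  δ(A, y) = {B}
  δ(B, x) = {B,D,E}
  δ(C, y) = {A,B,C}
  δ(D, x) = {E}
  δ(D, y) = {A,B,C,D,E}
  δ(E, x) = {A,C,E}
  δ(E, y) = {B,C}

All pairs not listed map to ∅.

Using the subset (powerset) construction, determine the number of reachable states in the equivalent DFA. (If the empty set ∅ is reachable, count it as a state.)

10

Start state of the DFA: {A}.
{A} --x--> {A,E}  [new]
{A} --y--> {B}  [new]
{A,E} --x--> {A,C,E}  [new]
{A,E} --y--> {B,C}  [new]
{B} --x--> {B,D,E}  [new]
{B} --y--> ∅  [new]
{A,C,E} --x--> {A,C,E}  [seen]
{A,C,E} --y--> {A,B,C}  [new]
{B,C} --x--> {B,D,E}  [seen]
{B,C} --y--> {A,B,C}  [seen]
{B,D,E} --x--> {A,B,C,D,E}  [new]
{B,D,E} --y--> {A,B,C,D,E}  [seen]
∅ --x--> ∅  [seen]
∅ --y--> ∅  [seen]
{A,B,C} --x--> {A,B,D,E}  [new]
{A,B,C} --y--> {A,B,C}  [seen]
{A,B,C,D,E} --x--> {A,B,C,D,E}  [seen]
{A,B,C,D,E} --y--> {A,B,C,D,E}  [seen]
{A,B,D,E} --x--> {A,B,C,D,E}  [seen]
{A,B,D,E} --y--> {A,B,C,D,E}  [seen]
Reachable DFA states: {A}, {A,E}, {B}, {A,C,E}, {B,C}, {B,D,E}, ∅, {A,B,C}, {A,B,C,D,E}, {A,B,D,E}.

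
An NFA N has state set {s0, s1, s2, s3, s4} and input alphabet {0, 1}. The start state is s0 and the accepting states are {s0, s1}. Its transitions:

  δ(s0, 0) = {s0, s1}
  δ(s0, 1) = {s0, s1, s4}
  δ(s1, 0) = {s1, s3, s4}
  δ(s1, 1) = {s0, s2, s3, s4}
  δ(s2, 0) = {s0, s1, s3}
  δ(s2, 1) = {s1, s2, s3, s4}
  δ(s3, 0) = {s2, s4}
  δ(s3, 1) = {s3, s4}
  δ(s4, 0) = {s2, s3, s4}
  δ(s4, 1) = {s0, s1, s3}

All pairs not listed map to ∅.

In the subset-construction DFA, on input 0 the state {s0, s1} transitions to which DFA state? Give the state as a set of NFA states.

{s0, s1, s3, s4}

δ(s0,0) = {s0, s1}; δ(s1,0) = {s1, s3, s4}.
Union: {s0, s1, s3, s4}.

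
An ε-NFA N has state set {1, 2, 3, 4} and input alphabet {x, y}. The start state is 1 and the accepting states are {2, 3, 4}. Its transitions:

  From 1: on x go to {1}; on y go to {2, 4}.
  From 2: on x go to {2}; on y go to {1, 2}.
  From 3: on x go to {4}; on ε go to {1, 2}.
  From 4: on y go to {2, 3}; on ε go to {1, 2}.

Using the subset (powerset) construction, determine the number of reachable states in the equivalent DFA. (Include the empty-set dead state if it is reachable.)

Start state of the DFA: {1} (ε-closure of the NFA start).
{1} --x--> {1}  [seen]
{1} --y--> {1, 2, 4}  [new]
{1, 2, 4} --x--> {1, 2}  [new]
{1, 2, 4} --y--> {1, 2, 3, 4}  [new]
{1, 2} --x--> {1, 2}  [seen]
{1, 2} --y--> {1, 2, 4}  [seen]
{1, 2, 3, 4} --x--> {1, 2, 4}  [seen]
{1, 2, 3, 4} --y--> {1, 2, 3, 4}  [seen]
Reachable DFA states: {1}, {1, 2, 4}, {1, 2}, {1, 2, 3, 4}.

4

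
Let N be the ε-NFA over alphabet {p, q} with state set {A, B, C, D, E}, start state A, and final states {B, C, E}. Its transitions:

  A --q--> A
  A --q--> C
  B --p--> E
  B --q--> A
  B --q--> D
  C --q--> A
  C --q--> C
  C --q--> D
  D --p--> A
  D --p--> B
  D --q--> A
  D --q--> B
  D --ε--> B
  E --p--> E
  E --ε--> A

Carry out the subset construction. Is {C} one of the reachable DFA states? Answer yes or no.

no

Start state of the DFA: {A} (ε-closure of the NFA start).
{A} --p--> ∅  [new]
{A} --q--> {A, C}  [new]
∅ --p--> ∅  [seen]
∅ --q--> ∅  [seen]
{A, C} --p--> ∅  [seen]
{A, C} --q--> {A, B, C, D}  [new]
{A, B, C, D} --p--> {A, B, E}  [new]
{A, B, C, D} --q--> {A, B, C, D}  [seen]
{A, B, E} --p--> {A, E}  [new]
{A, B, E} --q--> {A, B, C, D}  [seen]
{A, E} --p--> {A, E}  [seen]
{A, E} --q--> {A, C}  [seen]
Reachable DFA states: {A}, ∅, {A, C}, {A, B, C, D}, {A, B, E}, {A, E}.
{C} is not among them.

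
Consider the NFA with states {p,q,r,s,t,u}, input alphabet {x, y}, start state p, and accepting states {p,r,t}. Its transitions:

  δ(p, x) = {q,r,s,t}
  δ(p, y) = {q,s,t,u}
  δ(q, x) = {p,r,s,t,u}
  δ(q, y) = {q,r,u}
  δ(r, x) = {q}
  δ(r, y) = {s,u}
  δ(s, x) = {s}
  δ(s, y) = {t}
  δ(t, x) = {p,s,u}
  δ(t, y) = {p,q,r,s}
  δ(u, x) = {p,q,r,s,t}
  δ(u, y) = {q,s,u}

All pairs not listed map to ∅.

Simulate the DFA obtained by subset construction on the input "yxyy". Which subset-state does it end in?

{p,q,r,s,t,u}

Start: {p}.
δ(p,y) = {q,s,t,u}.
Union: {q,s,t,u}.
After y: {q,s,t,u}.
δ(q,x) = {p,r,s,t,u}; δ(s,x) = {s}; δ(t,x) = {p,s,u}; δ(u,x) = {p,q,r,s,t}.
Union: {p,q,r,s,t,u}.
After x: {p,q,r,s,t,u}.
δ(p,y) = {q,s,t,u}; δ(q,y) = {q,r,u}; δ(r,y) = {s,u}; δ(s,y) = {t}; δ(t,y) = {p,q,r,s}; δ(u,y) = {q,s,u}.
Union: {p,q,r,s,t,u}.
After y: {p,q,r,s,t,u}.
δ(p,y) = {q,s,t,u}; δ(q,y) = {q,r,u}; δ(r,y) = {s,u}; δ(s,y) = {t}; δ(t,y) = {p,q,r,s}; δ(u,y) = {q,s,u}.
Union: {p,q,r,s,t,u}.
After y: {p,q,r,s,t,u}.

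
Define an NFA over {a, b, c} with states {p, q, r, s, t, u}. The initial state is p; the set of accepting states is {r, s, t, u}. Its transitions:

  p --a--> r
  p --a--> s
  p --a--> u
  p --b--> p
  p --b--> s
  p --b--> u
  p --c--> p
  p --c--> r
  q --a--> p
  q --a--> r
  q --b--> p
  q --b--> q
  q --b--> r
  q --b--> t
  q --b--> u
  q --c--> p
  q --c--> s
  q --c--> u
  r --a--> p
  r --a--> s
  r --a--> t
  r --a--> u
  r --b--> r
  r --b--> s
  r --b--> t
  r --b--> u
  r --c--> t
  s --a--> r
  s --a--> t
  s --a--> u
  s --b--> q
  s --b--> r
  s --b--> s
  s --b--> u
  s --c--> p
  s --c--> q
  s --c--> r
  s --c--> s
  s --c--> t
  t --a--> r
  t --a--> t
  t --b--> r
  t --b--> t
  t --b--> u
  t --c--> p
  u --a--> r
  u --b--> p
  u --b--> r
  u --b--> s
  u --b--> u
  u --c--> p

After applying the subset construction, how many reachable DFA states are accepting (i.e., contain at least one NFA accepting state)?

9

Start state of the DFA: {p}.
{p} --a--> {r, s, u}  [new]
{p} --b--> {p, s, u}  [new]
{p} --c--> {p, r}  [new]
{r, s, u} --a--> {p, r, s, t, u}  [new]
{r, s, u} --b--> {p, q, r, s, t, u}  [new]
{r, s, u} --c--> {p, q, r, s, t}  [new]
{p, s, u} --a--> {r, s, t, u}  [new]
{p, s, u} --b--> {p, q, r, s, u}  [new]
{p, s, u} --c--> {p, q, r, s, t}  [seen]
{p, r} --a--> {p, r, s, t, u}  [seen]
{p, r} --b--> {p, r, s, t, u}  [seen]
{p, r} --c--> {p, r, t}  [new]
{p, r, s, t, u} --a--> {p, r, s, t, u}  [seen]
{p, r, s, t, u} --b--> {p, q, r, s, t, u}  [seen]
{p, r, s, t, u} --c--> {p, q, r, s, t}  [seen]
{p, q, r, s, t, u} --a--> {p, r, s, t, u}  [seen]
{p, q, r, s, t, u} --b--> {p, q, r, s, t, u}  [seen]
{p, q, r, s, t, u} --c--> {p, q, r, s, t, u}  [seen]
{p, q, r, s, t} --a--> {p, r, s, t, u}  [seen]
{p, q, r, s, t} --b--> {p, q, r, s, t, u}  [seen]
{p, q, r, s, t} --c--> {p, q, r, s, t, u}  [seen]
{r, s, t, u} --a--> {p, r, s, t, u}  [seen]
{r, s, t, u} --b--> {p, q, r, s, t, u}  [seen]
{r, s, t, u} --c--> {p, q, r, s, t}  [seen]
{p, q, r, s, u} --a--> {p, r, s, t, u}  [seen]
{p, q, r, s, u} --b--> {p, q, r, s, t, u}  [seen]
{p, q, r, s, u} --c--> {p, q, r, s, t, u}  [seen]
{p, r, t} --a--> {p, r, s, t, u}  [seen]
{p, r, t} --b--> {p, r, s, t, u}  [seen]
{p, r, t} --c--> {p, r, t}  [seen]
Reachable DFA states: {p}, {r, s, u}, {p, s, u}, {p, r}, {p, r, s, t, u}, {p, q, r, s, t, u}, {p, q, r, s, t}, {r, s, t, u}, {p, q, r, s, u}, {p, r, t}.
Accepting DFA states (contain an NFA accepting state): {r, s, u}, {p, s, u}, {p, r}, {p, r, s, t, u}, {p, q, r, s, t, u}, {p, q, r, s, t}, {r, s, t, u}, {p, q, r, s, u}, {p, r, t}.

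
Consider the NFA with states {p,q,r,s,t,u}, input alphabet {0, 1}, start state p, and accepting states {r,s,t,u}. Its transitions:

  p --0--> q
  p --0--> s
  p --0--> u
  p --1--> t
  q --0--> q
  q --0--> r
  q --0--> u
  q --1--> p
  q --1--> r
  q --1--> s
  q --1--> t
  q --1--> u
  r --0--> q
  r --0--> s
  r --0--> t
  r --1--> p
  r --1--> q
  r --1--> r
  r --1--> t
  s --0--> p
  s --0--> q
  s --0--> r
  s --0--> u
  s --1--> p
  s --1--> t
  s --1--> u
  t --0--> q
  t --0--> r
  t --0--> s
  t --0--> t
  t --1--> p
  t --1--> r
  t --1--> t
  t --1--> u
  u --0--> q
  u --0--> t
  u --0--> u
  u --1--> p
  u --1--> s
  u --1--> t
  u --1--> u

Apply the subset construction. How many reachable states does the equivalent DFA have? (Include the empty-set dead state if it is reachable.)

Start state of the DFA: {p}.
{p} --0--> {q,s,u}  [new]
{p} --1--> {t}  [new]
{q,s,u} --0--> {p,q,r,t,u}  [new]
{q,s,u} --1--> {p,r,s,t,u}  [new]
{t} --0--> {q,r,s,t}  [new]
{t} --1--> {p,r,t,u}  [new]
{p,q,r,t,u} --0--> {q,r,s,t,u}  [new]
{p,q,r,t,u} --1--> {p,q,r,s,t,u}  [new]
{p,r,s,t,u} --0--> {p,q,r,s,t,u}  [seen]
{p,r,s,t,u} --1--> {p,q,r,s,t,u}  [seen]
{q,r,s,t} --0--> {p,q,r,s,t,u}  [seen]
{q,r,s,t} --1--> {p,q,r,s,t,u}  [seen]
{p,r,t,u} --0--> {q,r,s,t,u}  [seen]
{p,r,t,u} --1--> {p,q,r,s,t,u}  [seen]
{q,r,s,t,u} --0--> {p,q,r,s,t,u}  [seen]
{q,r,s,t,u} --1--> {p,q,r,s,t,u}  [seen]
{p,q,r,s,t,u} --0--> {p,q,r,s,t,u}  [seen]
{p,q,r,s,t,u} --1--> {p,q,r,s,t,u}  [seen]
Reachable DFA states: {p}, {q,s,u}, {t}, {p,q,r,t,u}, {p,r,s,t,u}, {q,r,s,t}, {p,r,t,u}, {q,r,s,t,u}, {p,q,r,s,t,u}.

9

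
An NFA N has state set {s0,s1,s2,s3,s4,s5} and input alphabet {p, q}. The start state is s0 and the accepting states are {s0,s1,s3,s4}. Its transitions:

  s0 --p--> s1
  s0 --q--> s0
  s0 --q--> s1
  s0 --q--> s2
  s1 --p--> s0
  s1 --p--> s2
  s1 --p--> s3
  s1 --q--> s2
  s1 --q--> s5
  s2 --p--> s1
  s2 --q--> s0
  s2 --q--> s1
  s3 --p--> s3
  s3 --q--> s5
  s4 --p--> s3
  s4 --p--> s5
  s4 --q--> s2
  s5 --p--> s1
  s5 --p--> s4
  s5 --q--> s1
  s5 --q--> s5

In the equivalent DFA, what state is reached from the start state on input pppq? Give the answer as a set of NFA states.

{s2,s5}

Start: {s0}.
δ(s0,p) = {s1}.
Union: {s1}.
After p: {s1}.
δ(s1,p) = {s0,s2,s3}.
Union: {s0,s2,s3}.
After p: {s0,s2,s3}.
δ(s0,p) = {s1}; δ(s2,p) = {s1}; δ(s3,p) = {s3}.
Union: {s1,s3}.
After p: {s1,s3}.
δ(s1,q) = {s2,s5}; δ(s3,q) = {s5}.
Union: {s2,s5}.
After q: {s2,s5}.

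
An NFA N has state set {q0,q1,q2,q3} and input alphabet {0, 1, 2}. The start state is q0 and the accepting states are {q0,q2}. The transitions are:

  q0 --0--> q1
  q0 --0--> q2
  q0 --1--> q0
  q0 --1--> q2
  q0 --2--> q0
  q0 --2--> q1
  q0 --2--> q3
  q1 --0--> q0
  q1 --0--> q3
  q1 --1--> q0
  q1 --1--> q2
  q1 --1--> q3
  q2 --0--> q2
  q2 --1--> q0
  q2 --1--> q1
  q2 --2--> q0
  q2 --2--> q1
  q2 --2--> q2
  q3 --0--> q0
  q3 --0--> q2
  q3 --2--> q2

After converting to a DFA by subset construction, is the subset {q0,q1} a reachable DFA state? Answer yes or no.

no

Start state of the DFA: {q0}.
{q0} --0--> {q1,q2}  [new]
{q0} --1--> {q0,q2}  [new]
{q0} --2--> {q0,q1,q3}  [new]
{q1,q2} --0--> {q0,q2,q3}  [new]
{q1,q2} --1--> {q0,q1,q2,q3}  [new]
{q1,q2} --2--> {q0,q1,q2}  [new]
{q0,q2} --0--> {q1,q2}  [seen]
{q0,q2} --1--> {q0,q1,q2}  [seen]
{q0,q2} --2--> {q0,q1,q2,q3}  [seen]
{q0,q1,q3} --0--> {q0,q1,q2,q3}  [seen]
{q0,q1,q3} --1--> {q0,q2,q3}  [seen]
{q0,q1,q3} --2--> {q0,q1,q2,q3}  [seen]
{q0,q2,q3} --0--> {q0,q1,q2}  [seen]
{q0,q2,q3} --1--> {q0,q1,q2}  [seen]
{q0,q2,q3} --2--> {q0,q1,q2,q3}  [seen]
{q0,q1,q2,q3} --0--> {q0,q1,q2,q3}  [seen]
{q0,q1,q2,q3} --1--> {q0,q1,q2,q3}  [seen]
{q0,q1,q2,q3} --2--> {q0,q1,q2,q3}  [seen]
{q0,q1,q2} --0--> {q0,q1,q2,q3}  [seen]
{q0,q1,q2} --1--> {q0,q1,q2,q3}  [seen]
{q0,q1,q2} --2--> {q0,q1,q2,q3}  [seen]
Reachable DFA states: {q0}, {q1,q2}, {q0,q2}, {q0,q1,q3}, {q0,q2,q3}, {q0,q1,q2,q3}, {q0,q1,q2}.
{q0,q1} is not among them.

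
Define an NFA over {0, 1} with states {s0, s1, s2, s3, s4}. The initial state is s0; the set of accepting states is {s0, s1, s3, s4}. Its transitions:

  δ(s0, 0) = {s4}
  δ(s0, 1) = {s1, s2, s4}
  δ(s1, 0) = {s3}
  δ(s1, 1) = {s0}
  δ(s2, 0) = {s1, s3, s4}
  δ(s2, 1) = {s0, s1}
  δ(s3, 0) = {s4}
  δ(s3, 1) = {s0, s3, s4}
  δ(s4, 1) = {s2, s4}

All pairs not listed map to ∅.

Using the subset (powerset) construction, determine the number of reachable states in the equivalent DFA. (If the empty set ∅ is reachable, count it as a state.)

10

Start state of the DFA: {s0}.
{s0} --0--> {s4}  [new]
{s0} --1--> {s1, s2, s4}  [new]
{s4} --0--> ∅  [new]
{s4} --1--> {s2, s4}  [new]
{s1, s2, s4} --0--> {s1, s3, s4}  [new]
{s1, s2, s4} --1--> {s0, s1, s2, s4}  [new]
∅ --0--> ∅  [seen]
∅ --1--> ∅  [seen]
{s2, s4} --0--> {s1, s3, s4}  [seen]
{s2, s4} --1--> {s0, s1, s2, s4}  [seen]
{s1, s3, s4} --0--> {s3, s4}  [new]
{s1, s3, s4} --1--> {s0, s2, s3, s4}  [new]
{s0, s1, s2, s4} --0--> {s1, s3, s4}  [seen]
{s0, s1, s2, s4} --1--> {s0, s1, s2, s4}  [seen]
{s3, s4} --0--> {s4}  [seen]
{s3, s4} --1--> {s0, s2, s3, s4}  [seen]
{s0, s2, s3, s4} --0--> {s1, s3, s4}  [seen]
{s0, s2, s3, s4} --1--> {s0, s1, s2, s3, s4}  [new]
{s0, s1, s2, s3, s4} --0--> {s1, s3, s4}  [seen]
{s0, s1, s2, s3, s4} --1--> {s0, s1, s2, s3, s4}  [seen]
Reachable DFA states: {s0}, {s4}, {s1, s2, s4}, ∅, {s2, s4}, {s1, s3, s4}, {s0, s1, s2, s4}, {s3, s4}, {s0, s2, s3, s4}, {s0, s1, s2, s3, s4}.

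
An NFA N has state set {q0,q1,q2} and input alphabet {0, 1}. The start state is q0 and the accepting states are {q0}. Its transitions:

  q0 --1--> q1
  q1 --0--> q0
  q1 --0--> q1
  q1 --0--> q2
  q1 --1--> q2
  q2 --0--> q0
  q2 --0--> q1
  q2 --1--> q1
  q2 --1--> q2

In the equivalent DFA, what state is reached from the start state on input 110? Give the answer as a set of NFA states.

{q0,q1}

Start: {q0}.
δ(q0,1) = {q1}.
Union: {q1}.
After 1: {q1}.
δ(q1,1) = {q2}.
Union: {q2}.
After 1: {q2}.
δ(q2,0) = {q0,q1}.
Union: {q0,q1}.
After 0: {q0,q1}.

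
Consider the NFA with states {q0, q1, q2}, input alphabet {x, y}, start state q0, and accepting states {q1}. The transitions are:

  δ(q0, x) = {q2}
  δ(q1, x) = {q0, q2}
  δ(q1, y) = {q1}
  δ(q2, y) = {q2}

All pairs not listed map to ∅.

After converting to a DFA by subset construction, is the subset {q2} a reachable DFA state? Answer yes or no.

yes

Start state of the DFA: {q0}.
{q0} --x--> {q2}  [new]
{q0} --y--> ∅  [new]
{q2} --x--> ∅  [seen]
{q2} --y--> {q2}  [seen]
∅ --x--> ∅  [seen]
∅ --y--> ∅  [seen]
Reachable DFA states: {q0}, {q2}, ∅.
{q2} is among them.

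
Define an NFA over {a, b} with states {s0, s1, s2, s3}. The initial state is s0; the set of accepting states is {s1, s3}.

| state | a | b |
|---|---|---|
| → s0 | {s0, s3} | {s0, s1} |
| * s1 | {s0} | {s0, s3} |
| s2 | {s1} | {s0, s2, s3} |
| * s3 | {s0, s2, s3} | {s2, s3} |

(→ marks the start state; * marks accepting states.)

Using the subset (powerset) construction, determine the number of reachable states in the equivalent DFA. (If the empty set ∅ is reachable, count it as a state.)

Start state of the DFA: {s0}.
{s0} --a--> {s0, s3}  [new]
{s0} --b--> {s0, s1}  [new]
{s0, s3} --a--> {s0, s2, s3}  [new]
{s0, s3} --b--> {s0, s1, s2, s3}  [new]
{s0, s1} --a--> {s0, s3}  [seen]
{s0, s1} --b--> {s0, s1, s3}  [new]
{s0, s2, s3} --a--> {s0, s1, s2, s3}  [seen]
{s0, s2, s3} --b--> {s0, s1, s2, s3}  [seen]
{s0, s1, s2, s3} --a--> {s0, s1, s2, s3}  [seen]
{s0, s1, s2, s3} --b--> {s0, s1, s2, s3}  [seen]
{s0, s1, s3} --a--> {s0, s2, s3}  [seen]
{s0, s1, s3} --b--> {s0, s1, s2, s3}  [seen]
Reachable DFA states: {s0}, {s0, s3}, {s0, s1}, {s0, s2, s3}, {s0, s1, s2, s3}, {s0, s1, s3}.

6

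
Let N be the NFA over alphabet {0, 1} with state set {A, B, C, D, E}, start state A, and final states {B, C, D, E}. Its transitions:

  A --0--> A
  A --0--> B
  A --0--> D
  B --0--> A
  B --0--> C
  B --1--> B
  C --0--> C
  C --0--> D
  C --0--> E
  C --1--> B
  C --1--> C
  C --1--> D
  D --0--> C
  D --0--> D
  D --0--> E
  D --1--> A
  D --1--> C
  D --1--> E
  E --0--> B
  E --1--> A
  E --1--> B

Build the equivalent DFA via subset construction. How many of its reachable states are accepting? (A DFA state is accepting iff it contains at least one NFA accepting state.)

Start state of the DFA: {A}.
{A} --0--> {A, B, D}  [new]
{A} --1--> ∅  [new]
{A, B, D} --0--> {A, B, C, D, E}  [new]
{A, B, D} --1--> {A, B, C, E}  [new]
∅ --0--> ∅  [seen]
∅ --1--> ∅  [seen]
{A, B, C, D, E} --0--> {A, B, C, D, E}  [seen]
{A, B, C, D, E} --1--> {A, B, C, D, E}  [seen]
{A, B, C, E} --0--> {A, B, C, D, E}  [seen]
{A, B, C, E} --1--> {A, B, C, D}  [new]
{A, B, C, D} --0--> {A, B, C, D, E}  [seen]
{A, B, C, D} --1--> {A, B, C, D, E}  [seen]
Reachable DFA states: {A}, {A, B, D}, ∅, {A, B, C, D, E}, {A, B, C, E}, {A, B, C, D}.
Accepting DFA states (contain an NFA accepting state): {A, B, D}, {A, B, C, D, E}, {A, B, C, E}, {A, B, C, D}.

4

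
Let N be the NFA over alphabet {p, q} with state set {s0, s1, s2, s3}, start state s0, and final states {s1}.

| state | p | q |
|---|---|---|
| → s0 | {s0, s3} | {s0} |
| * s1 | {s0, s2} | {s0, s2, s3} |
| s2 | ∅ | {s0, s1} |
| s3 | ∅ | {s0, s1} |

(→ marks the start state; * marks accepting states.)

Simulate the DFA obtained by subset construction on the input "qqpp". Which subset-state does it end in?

Start: {s0}.
δ(s0,q) = {s0}.
Union: {s0}.
After q: {s0}.
δ(s0,q) = {s0}.
Union: {s0}.
After q: {s0}.
δ(s0,p) = {s0, s3}.
Union: {s0, s3}.
After p: {s0, s3}.
δ(s0,p) = {s0, s3}; δ(s3,p) = ∅.
Union: {s0, s3}.
After p: {s0, s3}.

{s0, s3}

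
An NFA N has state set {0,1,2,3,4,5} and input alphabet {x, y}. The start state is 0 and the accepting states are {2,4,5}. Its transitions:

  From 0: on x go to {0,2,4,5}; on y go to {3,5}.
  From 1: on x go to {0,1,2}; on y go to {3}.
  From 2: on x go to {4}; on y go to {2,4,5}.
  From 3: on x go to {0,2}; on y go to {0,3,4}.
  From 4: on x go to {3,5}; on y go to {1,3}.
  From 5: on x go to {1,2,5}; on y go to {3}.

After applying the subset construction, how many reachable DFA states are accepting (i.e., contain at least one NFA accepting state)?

10

Start state of the DFA: {0}.
{0} --x--> {0,2,4,5}  [new]
{0} --y--> {3,5}  [new]
{0,2,4,5} --x--> {0,1,2,3,4,5}  [new]
{0,2,4,5} --y--> {1,2,3,4,5}  [new]
{3,5} --x--> {0,1,2,5}  [new]
{3,5} --y--> {0,3,4}  [new]
{0,1,2,3,4,5} --x--> {0,1,2,3,4,5}  [seen]
{0,1,2,3,4,5} --y--> {0,1,2,3,4,5}  [seen]
{1,2,3,4,5} --x--> {0,1,2,3,4,5}  [seen]
{1,2,3,4,5} --y--> {0,1,2,3,4,5}  [seen]
{0,1,2,5} --x--> {0,1,2,4,5}  [new]
{0,1,2,5} --y--> {2,3,4,5}  [new]
{0,3,4} --x--> {0,2,3,4,5}  [new]
{0,3,4} --y--> {0,1,3,4,5}  [new]
{0,1,2,4,5} --x--> {0,1,2,3,4,5}  [seen]
{0,1,2,4,5} --y--> {1,2,3,4,5}  [seen]
{2,3,4,5} --x--> {0,1,2,3,4,5}  [seen]
{2,3,4,5} --y--> {0,1,2,3,4,5}  [seen]
{0,2,3,4,5} --x--> {0,1,2,3,4,5}  [seen]
{0,2,3,4,5} --y--> {0,1,2,3,4,5}  [seen]
{0,1,3,4,5} --x--> {0,1,2,3,4,5}  [seen]
{0,1,3,4,5} --y--> {0,1,3,4,5}  [seen]
Reachable DFA states: {0}, {0,2,4,5}, {3,5}, {0,1,2,3,4,5}, {1,2,3,4,5}, {0,1,2,5}, {0,3,4}, {0,1,2,4,5}, {2,3,4,5}, {0,2,3,4,5}, {0,1,3,4,5}.
Accepting DFA states (contain an NFA accepting state): {0,2,4,5}, {3,5}, {0,1,2,3,4,5}, {1,2,3,4,5}, {0,1,2,5}, {0,3,4}, {0,1,2,4,5}, {2,3,4,5}, {0,2,3,4,5}, {0,1,3,4,5}.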